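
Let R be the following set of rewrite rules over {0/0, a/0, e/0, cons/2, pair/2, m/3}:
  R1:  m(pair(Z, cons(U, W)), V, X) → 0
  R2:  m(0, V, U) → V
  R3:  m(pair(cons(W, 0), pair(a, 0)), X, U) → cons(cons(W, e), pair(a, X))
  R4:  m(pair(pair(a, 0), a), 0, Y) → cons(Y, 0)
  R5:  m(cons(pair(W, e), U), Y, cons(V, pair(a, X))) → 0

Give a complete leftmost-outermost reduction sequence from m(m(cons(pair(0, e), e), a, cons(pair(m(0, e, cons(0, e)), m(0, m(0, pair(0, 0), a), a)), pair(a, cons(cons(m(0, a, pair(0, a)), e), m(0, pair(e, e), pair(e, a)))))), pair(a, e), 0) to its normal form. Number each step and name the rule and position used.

pair(a, e)

1. m(m(cons(pair(0, e), e), a, cons(pair(m(0, e, cons(0, e)), m(0, m(0, pair(0, 0), a), a)), pair(a, cons(cons(m(0, a, pair(0, a)), e), m(0, pair(e, e), pair(e, a)))))), pair(a, e), 0)  →  m(0, pair(a, e), 0)   [R5 at 1]
2. m(0, pair(a, e), 0)  →  pair(a, e)   [R2 at ε]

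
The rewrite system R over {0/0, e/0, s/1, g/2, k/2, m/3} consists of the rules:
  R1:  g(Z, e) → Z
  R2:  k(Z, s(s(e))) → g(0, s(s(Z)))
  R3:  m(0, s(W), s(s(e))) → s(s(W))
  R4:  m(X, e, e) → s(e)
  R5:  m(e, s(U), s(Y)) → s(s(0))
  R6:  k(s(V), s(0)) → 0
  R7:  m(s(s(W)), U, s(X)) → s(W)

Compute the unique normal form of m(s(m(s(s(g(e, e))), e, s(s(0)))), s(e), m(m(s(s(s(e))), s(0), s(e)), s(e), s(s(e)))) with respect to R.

1. m(s(m(s(s(g(e, e))), e, s(s(0)))), s(e), m(m(s(s(s(e))), s(0), s(e)), s(e), s(s(e))))  →  m(s(s(g(e, e))), s(e), m(m(s(s(s(e))), s(0), s(e)), s(e), s(s(e))))   [R7 at 1.1]
2. m(s(s(g(e, e))), s(e), m(m(s(s(s(e))), s(0), s(e)), s(e), s(s(e))))  →  m(s(s(e)), s(e), m(m(s(s(s(e))), s(0), s(e)), s(e), s(s(e))))   [R1 at 1.1.1]
3. m(s(s(e)), s(e), m(m(s(s(s(e))), s(0), s(e)), s(e), s(s(e))))  →  m(s(s(e)), s(e), m(s(s(e)), s(e), s(s(e))))   [R7 at 3.1]
4. m(s(s(e)), s(e), m(s(s(e)), s(e), s(s(e))))  →  m(s(s(e)), s(e), s(e))   [R7 at 3]
5. m(s(s(e)), s(e), s(e))  →  s(e)   [R7 at ε]

s(e)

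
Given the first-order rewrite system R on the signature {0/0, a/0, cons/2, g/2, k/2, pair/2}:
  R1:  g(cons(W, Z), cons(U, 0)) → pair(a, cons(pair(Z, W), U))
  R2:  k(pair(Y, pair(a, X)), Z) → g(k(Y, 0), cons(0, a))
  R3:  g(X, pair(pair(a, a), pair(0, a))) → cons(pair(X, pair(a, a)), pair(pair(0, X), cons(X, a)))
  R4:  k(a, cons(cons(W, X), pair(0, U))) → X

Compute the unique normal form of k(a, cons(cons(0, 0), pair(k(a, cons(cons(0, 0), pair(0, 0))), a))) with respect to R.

0

1. k(a, cons(cons(0, 0), pair(k(a, cons(cons(0, 0), pair(0, 0))), a)))  →  k(a, cons(cons(0, 0), pair(0, a)))   [R4 at 2.2.1]
2. k(a, cons(cons(0, 0), pair(0, a)))  →  0   [R4 at ε]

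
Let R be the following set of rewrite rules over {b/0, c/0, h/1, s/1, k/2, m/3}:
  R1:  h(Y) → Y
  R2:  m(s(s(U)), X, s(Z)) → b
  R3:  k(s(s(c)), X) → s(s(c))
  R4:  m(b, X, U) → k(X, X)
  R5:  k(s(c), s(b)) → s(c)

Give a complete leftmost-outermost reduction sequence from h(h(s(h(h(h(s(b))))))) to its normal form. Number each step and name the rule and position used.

s(s(b))

1. h(h(s(h(h(h(s(b)))))))  →  h(s(h(h(h(s(b))))))   [R1 at ε]
2. h(s(h(h(h(s(b))))))  →  s(h(h(h(s(b)))))   [R1 at ε]
3. s(h(h(h(s(b)))))  →  s(h(h(s(b))))   [R1 at 1]
4. s(h(h(s(b))))  →  s(h(s(b)))   [R1 at 1]
5. s(h(s(b)))  →  s(s(b))   [R1 at 1]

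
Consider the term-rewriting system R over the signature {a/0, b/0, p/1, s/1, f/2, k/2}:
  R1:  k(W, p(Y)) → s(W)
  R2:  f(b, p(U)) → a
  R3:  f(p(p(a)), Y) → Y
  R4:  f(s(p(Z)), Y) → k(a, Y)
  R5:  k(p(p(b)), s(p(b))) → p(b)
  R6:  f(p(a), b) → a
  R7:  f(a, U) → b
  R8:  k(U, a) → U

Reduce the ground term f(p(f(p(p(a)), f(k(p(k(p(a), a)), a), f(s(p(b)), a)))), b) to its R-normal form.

a

1. f(p(f(p(p(a)), f(k(p(k(p(a), a)), a), f(s(p(b)), a)))), b)  →  f(p(f(k(p(k(p(a), a)), a), f(s(p(b)), a))), b)   [R3 at 1.1]
2. f(p(f(k(p(k(p(a), a)), a), f(s(p(b)), a))), b)  →  f(p(f(p(k(p(a), a)), f(s(p(b)), a))), b)   [R8 at 1.1.1]
3. f(p(f(p(k(p(a), a)), f(s(p(b)), a))), b)  →  f(p(f(p(p(a)), f(s(p(b)), a))), b)   [R8 at 1.1.1.1]
4. f(p(f(p(p(a)), f(s(p(b)), a))), b)  →  f(p(f(s(p(b)), a)), b)   [R3 at 1.1]
5. f(p(f(s(p(b)), a)), b)  →  f(p(k(a, a)), b)   [R4 at 1.1]
6. f(p(k(a, a)), b)  →  f(p(a), b)   [R8 at 1.1]
7. f(p(a), b)  →  a   [R6 at ε]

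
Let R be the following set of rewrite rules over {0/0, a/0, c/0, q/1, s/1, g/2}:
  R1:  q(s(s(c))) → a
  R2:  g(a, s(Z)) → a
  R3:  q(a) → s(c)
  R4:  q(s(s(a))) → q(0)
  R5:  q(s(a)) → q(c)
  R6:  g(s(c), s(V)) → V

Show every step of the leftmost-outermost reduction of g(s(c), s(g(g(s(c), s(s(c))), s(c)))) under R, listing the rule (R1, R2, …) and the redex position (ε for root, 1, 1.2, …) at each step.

1. g(s(c), s(g(g(s(c), s(s(c))), s(c))))  →  g(g(s(c), s(s(c))), s(c))   [R6 at ε]
2. g(g(s(c), s(s(c))), s(c))  →  g(s(c), s(c))   [R6 at 1]
3. g(s(c), s(c))  →  c   [R6 at ε]

c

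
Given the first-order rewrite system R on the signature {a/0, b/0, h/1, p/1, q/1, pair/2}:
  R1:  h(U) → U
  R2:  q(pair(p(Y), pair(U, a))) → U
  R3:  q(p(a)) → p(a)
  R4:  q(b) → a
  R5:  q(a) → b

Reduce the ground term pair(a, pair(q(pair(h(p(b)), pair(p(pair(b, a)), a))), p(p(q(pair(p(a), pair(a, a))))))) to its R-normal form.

pair(a, pair(p(pair(b, a)), p(p(a))))

1. pair(a, pair(q(pair(h(p(b)), pair(p(pair(b, a)), a))), p(p(q(pair(p(a), pair(a, a)))))))  →  pair(a, pair(q(pair(p(b), pair(p(pair(b, a)), a))), p(p(q(pair(p(a), pair(a, a)))))))   [R1 at 2.1.1.1]
2. pair(a, pair(q(pair(p(b), pair(p(pair(b, a)), a))), p(p(q(pair(p(a), pair(a, a)))))))  →  pair(a, pair(p(pair(b, a)), p(p(q(pair(p(a), pair(a, a)))))))   [R2 at 2.1]
3. pair(a, pair(p(pair(b, a)), p(p(q(pair(p(a), pair(a, a)))))))  →  pair(a, pair(p(pair(b, a)), p(p(a))))   [R2 at 2.2.1.1]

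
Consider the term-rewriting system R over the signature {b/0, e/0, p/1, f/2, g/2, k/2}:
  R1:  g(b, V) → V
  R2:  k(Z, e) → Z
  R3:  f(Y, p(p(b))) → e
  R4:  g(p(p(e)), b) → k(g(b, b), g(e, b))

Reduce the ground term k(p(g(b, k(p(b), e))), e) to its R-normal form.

1. k(p(g(b, k(p(b), e))), e)  →  p(g(b, k(p(b), e)))   [R2 at ε]
2. p(g(b, k(p(b), e)))  →  p(k(p(b), e))   [R1 at 1]
3. p(k(p(b), e))  →  p(p(b))   [R2 at 1]

p(p(b))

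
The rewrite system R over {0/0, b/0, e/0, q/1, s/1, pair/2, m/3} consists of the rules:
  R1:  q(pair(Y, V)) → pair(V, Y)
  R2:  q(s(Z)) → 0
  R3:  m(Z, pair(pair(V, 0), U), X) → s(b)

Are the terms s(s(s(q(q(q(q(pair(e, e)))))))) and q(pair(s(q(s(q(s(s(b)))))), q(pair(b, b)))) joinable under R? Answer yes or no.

Reduce t₁ = s(s(s(q(q(q(q(pair(e, e)))))))):
1. s(s(s(q(q(q(q(pair(e, e))))))))  →  s(s(s(q(q(q(pair(e, e)))))))   [R1 at 1.1.1.1.1.1]
2. s(s(s(q(q(q(pair(e, e)))))))  →  s(s(s(q(q(pair(e, e))))))   [R1 at 1.1.1.1.1]
3. s(s(s(q(q(pair(e, e))))))  →  s(s(s(q(pair(e, e)))))   [R1 at 1.1.1.1]
4. s(s(s(q(pair(e, e)))))  →  s(s(s(pair(e, e))))   [R1 at 1.1.1]

Reduce t₂ = q(pair(s(q(s(q(s(s(b)))))), q(pair(b, b)))):
1. q(pair(s(q(s(q(s(s(b)))))), q(pair(b, b))))  →  pair(q(pair(b, b)), s(q(s(q(s(s(b)))))))   [R1 at ε]
2. pair(q(pair(b, b)), s(q(s(q(s(s(b)))))))  →  pair(pair(b, b), s(q(s(q(s(s(b)))))))   [R1 at 1]
3. pair(pair(b, b), s(q(s(q(s(s(b)))))))  →  pair(pair(b, b), s(0))   [R2 at 2.1]

no — NF(t₁) = s(s(s(pair(e, e)))), NF(t₂) = pair(pair(b, b), s(0))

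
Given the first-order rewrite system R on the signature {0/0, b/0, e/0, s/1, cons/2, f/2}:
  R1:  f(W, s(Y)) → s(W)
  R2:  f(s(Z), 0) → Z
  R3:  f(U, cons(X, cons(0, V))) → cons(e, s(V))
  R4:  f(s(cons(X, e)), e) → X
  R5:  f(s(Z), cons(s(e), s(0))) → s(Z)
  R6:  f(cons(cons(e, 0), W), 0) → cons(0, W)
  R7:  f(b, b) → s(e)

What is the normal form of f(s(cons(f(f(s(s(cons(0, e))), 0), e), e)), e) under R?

1. f(s(cons(f(f(s(s(cons(0, e))), 0), e), e)), e)  →  f(f(s(s(cons(0, e))), 0), e)   [R4 at ε]
2. f(f(s(s(cons(0, e))), 0), e)  →  f(s(cons(0, e)), e)   [R2 at 1]
3. f(s(cons(0, e)), e)  →  0   [R4 at ε]

0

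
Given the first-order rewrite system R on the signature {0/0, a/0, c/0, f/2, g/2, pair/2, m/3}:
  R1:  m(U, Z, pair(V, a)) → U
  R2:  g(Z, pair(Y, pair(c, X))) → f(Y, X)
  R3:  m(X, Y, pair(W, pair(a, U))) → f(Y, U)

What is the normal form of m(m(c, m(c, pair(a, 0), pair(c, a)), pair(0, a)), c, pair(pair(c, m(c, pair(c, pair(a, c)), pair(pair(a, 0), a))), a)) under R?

1. m(m(c, m(c, pair(a, 0), pair(c, a)), pair(0, a)), c, pair(pair(c, m(c, pair(c, pair(a, c)), pair(pair(a, 0), a))), a))  →  m(c, m(c, pair(a, 0), pair(c, a)), pair(0, a))   [R1 at ε]
2. m(c, m(c, pair(a, 0), pair(c, a)), pair(0, a))  →  c   [R1 at ε]

c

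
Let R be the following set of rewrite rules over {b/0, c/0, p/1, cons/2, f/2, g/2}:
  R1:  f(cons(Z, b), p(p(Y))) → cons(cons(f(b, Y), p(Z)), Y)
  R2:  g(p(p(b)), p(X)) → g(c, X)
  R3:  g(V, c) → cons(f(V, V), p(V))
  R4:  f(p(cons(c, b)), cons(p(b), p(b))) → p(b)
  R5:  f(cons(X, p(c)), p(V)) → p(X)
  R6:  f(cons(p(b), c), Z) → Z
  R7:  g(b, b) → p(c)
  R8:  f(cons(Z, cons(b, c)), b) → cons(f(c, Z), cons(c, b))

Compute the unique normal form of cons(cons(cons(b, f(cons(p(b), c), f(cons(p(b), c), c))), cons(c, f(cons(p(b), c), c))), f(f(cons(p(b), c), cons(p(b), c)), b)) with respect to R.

1. cons(cons(cons(b, f(cons(p(b), c), f(cons(p(b), c), c))), cons(c, f(cons(p(b), c), c))), f(f(cons(p(b), c), cons(p(b), c)), b))  →  cons(cons(cons(b, f(cons(p(b), c), c)), cons(c, f(cons(p(b), c), c))), f(f(cons(p(b), c), cons(p(b), c)), b))   [R6 at 1.1.2]
2. cons(cons(cons(b, f(cons(p(b), c), c)), cons(c, f(cons(p(b), c), c))), f(f(cons(p(b), c), cons(p(b), c)), b))  →  cons(cons(cons(b, c), cons(c, f(cons(p(b), c), c))), f(f(cons(p(b), c), cons(p(b), c)), b))   [R6 at 1.1.2]
3. cons(cons(cons(b, c), cons(c, f(cons(p(b), c), c))), f(f(cons(p(b), c), cons(p(b), c)), b))  →  cons(cons(cons(b, c), cons(c, c)), f(f(cons(p(b), c), cons(p(b), c)), b))   [R6 at 1.2.2]
4. cons(cons(cons(b, c), cons(c, c)), f(f(cons(p(b), c), cons(p(b), c)), b))  →  cons(cons(cons(b, c), cons(c, c)), f(cons(p(b), c), b))   [R6 at 2.1]
5. cons(cons(cons(b, c), cons(c, c)), f(cons(p(b), c), b))  →  cons(cons(cons(b, c), cons(c, c)), b)   [R6 at 2]

cons(cons(cons(b, c), cons(c, c)), b)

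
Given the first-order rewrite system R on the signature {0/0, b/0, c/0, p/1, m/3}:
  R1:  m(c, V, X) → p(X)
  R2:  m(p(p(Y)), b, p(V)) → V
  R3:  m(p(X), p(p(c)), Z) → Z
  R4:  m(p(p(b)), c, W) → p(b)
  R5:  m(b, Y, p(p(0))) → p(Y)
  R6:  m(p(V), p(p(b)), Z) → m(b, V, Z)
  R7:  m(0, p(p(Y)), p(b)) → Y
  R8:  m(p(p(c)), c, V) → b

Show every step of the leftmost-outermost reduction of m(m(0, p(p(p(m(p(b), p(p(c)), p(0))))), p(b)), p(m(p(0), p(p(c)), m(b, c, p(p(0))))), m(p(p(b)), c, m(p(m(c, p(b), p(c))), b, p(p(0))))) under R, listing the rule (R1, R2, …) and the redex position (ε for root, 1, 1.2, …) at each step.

1. m(m(0, p(p(p(m(p(b), p(p(c)), p(0))))), p(b)), p(m(p(0), p(p(c)), m(b, c, p(p(0))))), m(p(p(b)), c, m(p(m(c, p(b), p(c))), b, p(p(0)))))  →  m(p(m(p(b), p(p(c)), p(0))), p(m(p(0), p(p(c)), m(b, c, p(p(0))))), m(p(p(b)), c, m(p(m(c, p(b), p(c))), b, p(p(0)))))   [R7 at 1]
2. m(p(m(p(b), p(p(c)), p(0))), p(m(p(0), p(p(c)), m(b, c, p(p(0))))), m(p(p(b)), c, m(p(m(c, p(b), p(c))), b, p(p(0)))))  →  m(p(p(0)), p(m(p(0), p(p(c)), m(b, c, p(p(0))))), m(p(p(b)), c, m(p(m(c, p(b), p(c))), b, p(p(0)))))   [R3 at 1.1]
3. m(p(p(0)), p(m(p(0), p(p(c)), m(b, c, p(p(0))))), m(p(p(b)), c, m(p(m(c, p(b), p(c))), b, p(p(0)))))  →  m(p(p(0)), p(m(b, c, p(p(0)))), m(p(p(b)), c, m(p(m(c, p(b), p(c))), b, p(p(0)))))   [R3 at 2.1]
4. m(p(p(0)), p(m(b, c, p(p(0)))), m(p(p(b)), c, m(p(m(c, p(b), p(c))), b, p(p(0)))))  →  m(p(p(0)), p(p(c)), m(p(p(b)), c, m(p(m(c, p(b), p(c))), b, p(p(0)))))   [R5 at 2.1]
5. m(p(p(0)), p(p(c)), m(p(p(b)), c, m(p(m(c, p(b), p(c))), b, p(p(0)))))  →  m(p(p(b)), c, m(p(m(c, p(b), p(c))), b, p(p(0))))   [R3 at ε]
6. m(p(p(b)), c, m(p(m(c, p(b), p(c))), b, p(p(0))))  →  p(b)   [R4 at ε]

p(b)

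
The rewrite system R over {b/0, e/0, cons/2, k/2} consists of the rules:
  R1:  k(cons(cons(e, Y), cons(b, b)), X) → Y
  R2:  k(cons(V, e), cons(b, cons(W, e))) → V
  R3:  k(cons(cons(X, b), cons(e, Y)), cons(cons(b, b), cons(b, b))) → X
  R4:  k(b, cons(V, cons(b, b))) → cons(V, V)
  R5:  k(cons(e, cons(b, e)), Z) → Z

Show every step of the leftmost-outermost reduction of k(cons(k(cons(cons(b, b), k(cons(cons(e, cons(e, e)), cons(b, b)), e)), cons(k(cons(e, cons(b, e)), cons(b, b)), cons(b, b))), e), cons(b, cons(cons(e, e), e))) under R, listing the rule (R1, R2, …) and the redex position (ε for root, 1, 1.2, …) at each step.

1. k(cons(k(cons(cons(b, b), k(cons(cons(e, cons(e, e)), cons(b, b)), e)), cons(k(cons(e, cons(b, e)), cons(b, b)), cons(b, b))), e), cons(b, cons(cons(e, e), e)))  →  k(cons(cons(b, b), k(cons(cons(e, cons(e, e)), cons(b, b)), e)), cons(k(cons(e, cons(b, e)), cons(b, b)), cons(b, b)))   [R2 at ε]
2. k(cons(cons(b, b), k(cons(cons(e, cons(e, e)), cons(b, b)), e)), cons(k(cons(e, cons(b, e)), cons(b, b)), cons(b, b)))  →  k(cons(cons(b, b), cons(e, e)), cons(k(cons(e, cons(b, e)), cons(b, b)), cons(b, b)))   [R1 at 1.2]
3. k(cons(cons(b, b), cons(e, e)), cons(k(cons(e, cons(b, e)), cons(b, b)), cons(b, b)))  →  k(cons(cons(b, b), cons(e, e)), cons(cons(b, b), cons(b, b)))   [R5 at 2.1]
4. k(cons(cons(b, b), cons(e, e)), cons(cons(b, b), cons(b, b)))  →  b   [R3 at ε]

b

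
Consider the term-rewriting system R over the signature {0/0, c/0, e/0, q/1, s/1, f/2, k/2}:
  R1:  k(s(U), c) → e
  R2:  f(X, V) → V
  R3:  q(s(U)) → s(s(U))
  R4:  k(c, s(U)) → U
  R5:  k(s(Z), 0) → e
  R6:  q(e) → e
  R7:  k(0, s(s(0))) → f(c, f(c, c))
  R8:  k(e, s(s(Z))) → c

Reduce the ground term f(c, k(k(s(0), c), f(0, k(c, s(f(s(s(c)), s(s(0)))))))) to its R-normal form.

c

1. f(c, k(k(s(0), c), f(0, k(c, s(f(s(s(c)), s(s(0))))))))  →  k(k(s(0), c), f(0, k(c, s(f(s(s(c)), s(s(0)))))))   [R2 at ε]
2. k(k(s(0), c), f(0, k(c, s(f(s(s(c)), s(s(0)))))))  →  k(e, f(0, k(c, s(f(s(s(c)), s(s(0)))))))   [R1 at 1]
3. k(e, f(0, k(c, s(f(s(s(c)), s(s(0)))))))  →  k(e, k(c, s(f(s(s(c)), s(s(0))))))   [R2 at 2]
4. k(e, k(c, s(f(s(s(c)), s(s(0))))))  →  k(e, f(s(s(c)), s(s(0))))   [R4 at 2]
5. k(e, f(s(s(c)), s(s(0))))  →  k(e, s(s(0)))   [R2 at 2]
6. k(e, s(s(0)))  →  c   [R8 at ε]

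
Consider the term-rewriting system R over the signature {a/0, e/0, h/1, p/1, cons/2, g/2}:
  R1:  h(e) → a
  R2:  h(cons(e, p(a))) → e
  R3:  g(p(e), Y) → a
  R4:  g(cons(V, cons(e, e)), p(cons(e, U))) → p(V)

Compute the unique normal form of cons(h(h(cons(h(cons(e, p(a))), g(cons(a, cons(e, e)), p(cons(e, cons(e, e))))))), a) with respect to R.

1. cons(h(h(cons(h(cons(e, p(a))), g(cons(a, cons(e, e)), p(cons(e, cons(e, e))))))), a)  →  cons(h(h(cons(e, g(cons(a, cons(e, e)), p(cons(e, cons(e, e))))))), a)   [R2 at 1.1.1.1]
2. cons(h(h(cons(e, g(cons(a, cons(e, e)), p(cons(e, cons(e, e))))))), a)  →  cons(h(h(cons(e, p(a)))), a)   [R4 at 1.1.1.2]
3. cons(h(h(cons(e, p(a)))), a)  →  cons(h(e), a)   [R2 at 1.1]
4. cons(h(e), a)  →  cons(a, a)   [R1 at 1]

cons(a, a)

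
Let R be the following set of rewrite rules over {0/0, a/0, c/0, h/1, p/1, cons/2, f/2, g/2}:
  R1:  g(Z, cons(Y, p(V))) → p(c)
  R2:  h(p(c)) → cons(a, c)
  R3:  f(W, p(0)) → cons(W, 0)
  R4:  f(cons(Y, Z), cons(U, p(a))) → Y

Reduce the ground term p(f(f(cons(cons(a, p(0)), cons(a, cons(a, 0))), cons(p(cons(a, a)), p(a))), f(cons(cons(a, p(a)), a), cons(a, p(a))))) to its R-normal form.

p(a)

1. p(f(f(cons(cons(a, p(0)), cons(a, cons(a, 0))), cons(p(cons(a, a)), p(a))), f(cons(cons(a, p(a)), a), cons(a, p(a)))))  →  p(f(cons(a, p(0)), f(cons(cons(a, p(a)), a), cons(a, p(a)))))   [R4 at 1.1]
2. p(f(cons(a, p(0)), f(cons(cons(a, p(a)), a), cons(a, p(a)))))  →  p(f(cons(a, p(0)), cons(a, p(a))))   [R4 at 1.2]
3. p(f(cons(a, p(0)), cons(a, p(a))))  →  p(a)   [R4 at 1]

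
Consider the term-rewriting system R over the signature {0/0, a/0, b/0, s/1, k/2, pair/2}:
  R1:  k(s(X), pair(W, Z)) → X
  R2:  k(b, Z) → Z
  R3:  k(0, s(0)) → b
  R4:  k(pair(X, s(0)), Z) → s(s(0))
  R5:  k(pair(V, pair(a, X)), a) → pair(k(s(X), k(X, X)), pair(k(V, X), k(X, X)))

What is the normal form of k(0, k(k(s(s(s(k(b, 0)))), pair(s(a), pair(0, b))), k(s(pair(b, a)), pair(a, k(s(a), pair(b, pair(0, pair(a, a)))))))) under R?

1. k(0, k(k(s(s(s(k(b, 0)))), pair(s(a), pair(0, b))), k(s(pair(b, a)), pair(a, k(s(a), pair(b, pair(0, pair(a, a))))))))  →  k(0, k(s(s(k(b, 0))), k(s(pair(b, a)), pair(a, k(s(a), pair(b, pair(0, pair(a, a))))))))   [R1 at 2.1]
2. k(0, k(s(s(k(b, 0))), k(s(pair(b, a)), pair(a, k(s(a), pair(b, pair(0, pair(a, a))))))))  →  k(0, k(s(s(0)), k(s(pair(b, a)), pair(a, k(s(a), pair(b, pair(0, pair(a, a))))))))   [R2 at 2.1.1.1]
3. k(0, k(s(s(0)), k(s(pair(b, a)), pair(a, k(s(a), pair(b, pair(0, pair(a, a))))))))  →  k(0, k(s(s(0)), pair(b, a)))   [R1 at 2.2]
4. k(0, k(s(s(0)), pair(b, a)))  →  k(0, s(0))   [R1 at 2]
5. k(0, s(0))  →  b   [R3 at ε]

b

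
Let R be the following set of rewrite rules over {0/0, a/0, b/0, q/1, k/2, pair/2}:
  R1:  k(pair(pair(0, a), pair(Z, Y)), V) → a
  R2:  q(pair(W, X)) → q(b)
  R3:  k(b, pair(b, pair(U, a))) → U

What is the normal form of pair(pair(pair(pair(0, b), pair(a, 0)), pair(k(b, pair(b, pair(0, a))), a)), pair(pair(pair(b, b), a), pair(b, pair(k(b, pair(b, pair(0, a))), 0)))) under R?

1. pair(pair(pair(pair(0, b), pair(a, 0)), pair(k(b, pair(b, pair(0, a))), a)), pair(pair(pair(b, b), a), pair(b, pair(k(b, pair(b, pair(0, a))), 0))))  →  pair(pair(pair(pair(0, b), pair(a, 0)), pair(0, a)), pair(pair(pair(b, b), a), pair(b, pair(k(b, pair(b, pair(0, a))), 0))))   [R3 at 1.2.1]
2. pair(pair(pair(pair(0, b), pair(a, 0)), pair(0, a)), pair(pair(pair(b, b), a), pair(b, pair(k(b, pair(b, pair(0, a))), 0))))  →  pair(pair(pair(pair(0, b), pair(a, 0)), pair(0, a)), pair(pair(pair(b, b), a), pair(b, pair(0, 0))))   [R3 at 2.2.2.1]

pair(pair(pair(pair(0, b), pair(a, 0)), pair(0, a)), pair(pair(pair(b, b), a), pair(b, pair(0, 0))))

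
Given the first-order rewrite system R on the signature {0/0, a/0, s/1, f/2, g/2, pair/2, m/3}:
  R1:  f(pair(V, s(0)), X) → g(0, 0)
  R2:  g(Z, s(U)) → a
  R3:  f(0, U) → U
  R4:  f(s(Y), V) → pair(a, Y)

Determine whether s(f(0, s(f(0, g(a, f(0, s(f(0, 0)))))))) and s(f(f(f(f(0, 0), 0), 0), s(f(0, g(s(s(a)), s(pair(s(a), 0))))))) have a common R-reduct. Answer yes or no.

Reduce t₁ = s(f(0, s(f(0, g(a, f(0, s(f(0, 0)))))))):
1. s(f(0, s(f(0, g(a, f(0, s(f(0, 0))))))))  →  s(s(f(0, g(a, f(0, s(f(0, 0)))))))   [R3 at 1]
2. s(s(f(0, g(a, f(0, s(f(0, 0)))))))  →  s(s(g(a, f(0, s(f(0, 0))))))   [R3 at 1.1]
3. s(s(g(a, f(0, s(f(0, 0))))))  →  s(s(g(a, s(f(0, 0)))))   [R3 at 1.1.2]
4. s(s(g(a, s(f(0, 0)))))  →  s(s(a))   [R2 at 1.1]

Reduce t₂ = s(f(f(f(f(0, 0), 0), 0), s(f(0, g(s(s(a)), s(pair(s(a), 0))))))):
1. s(f(f(f(f(0, 0), 0), 0), s(f(0, g(s(s(a)), s(pair(s(a), 0)))))))  →  s(f(f(f(0, 0), 0), s(f(0, g(s(s(a)), s(pair(s(a), 0)))))))   [R3 at 1.1.1.1]
2. s(f(f(f(0, 0), 0), s(f(0, g(s(s(a)), s(pair(s(a), 0)))))))  →  s(f(f(0, 0), s(f(0, g(s(s(a)), s(pair(s(a), 0)))))))   [R3 at 1.1.1]
3. s(f(f(0, 0), s(f(0, g(s(s(a)), s(pair(s(a), 0)))))))  →  s(f(0, s(f(0, g(s(s(a)), s(pair(s(a), 0)))))))   [R3 at 1.1]
4. s(f(0, s(f(0, g(s(s(a)), s(pair(s(a), 0)))))))  →  s(s(f(0, g(s(s(a)), s(pair(s(a), 0))))))   [R3 at 1]
5. s(s(f(0, g(s(s(a)), s(pair(s(a), 0))))))  →  s(s(g(s(s(a)), s(pair(s(a), 0)))))   [R3 at 1.1]
6. s(s(g(s(s(a)), s(pair(s(a), 0)))))  →  s(s(a))   [R2 at 1.1]

yes — NF(t₁) = s(s(a)), NF(t₂) = s(s(a))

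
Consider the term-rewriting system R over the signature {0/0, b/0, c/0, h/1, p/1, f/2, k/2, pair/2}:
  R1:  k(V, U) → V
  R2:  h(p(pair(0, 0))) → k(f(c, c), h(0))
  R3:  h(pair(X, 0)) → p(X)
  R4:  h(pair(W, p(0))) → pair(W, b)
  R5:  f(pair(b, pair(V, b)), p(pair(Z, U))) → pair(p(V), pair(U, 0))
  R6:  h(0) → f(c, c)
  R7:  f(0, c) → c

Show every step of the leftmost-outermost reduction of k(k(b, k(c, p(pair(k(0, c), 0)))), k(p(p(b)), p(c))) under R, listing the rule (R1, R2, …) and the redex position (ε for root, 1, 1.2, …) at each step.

b

1. k(k(b, k(c, p(pair(k(0, c), 0)))), k(p(p(b)), p(c)))  →  k(b, k(c, p(pair(k(0, c), 0))))   [R1 at ε]
2. k(b, k(c, p(pair(k(0, c), 0))))  →  b   [R1 at ε]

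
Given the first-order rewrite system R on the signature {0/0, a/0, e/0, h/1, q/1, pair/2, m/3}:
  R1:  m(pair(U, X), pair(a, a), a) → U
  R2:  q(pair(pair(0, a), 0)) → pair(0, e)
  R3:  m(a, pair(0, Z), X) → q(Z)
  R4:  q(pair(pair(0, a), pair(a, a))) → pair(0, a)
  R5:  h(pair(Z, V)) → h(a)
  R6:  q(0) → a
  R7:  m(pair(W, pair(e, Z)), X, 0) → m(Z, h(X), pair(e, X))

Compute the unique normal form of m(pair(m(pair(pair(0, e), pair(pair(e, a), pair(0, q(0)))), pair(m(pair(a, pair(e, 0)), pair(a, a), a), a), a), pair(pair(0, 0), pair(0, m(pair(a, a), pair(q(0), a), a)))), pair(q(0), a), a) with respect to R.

pair(0, e)

1. m(pair(m(pair(pair(0, e), pair(pair(e, a), pair(0, q(0)))), pair(m(pair(a, pair(e, 0)), pair(a, a), a), a), a), pair(pair(0, 0), pair(0, m(pair(a, a), pair(q(0), a), a)))), pair(q(0), a), a)  →  m(pair(m(pair(pair(0, e), pair(pair(e, a), pair(0, a))), pair(m(pair(a, pair(e, 0)), pair(a, a), a), a), a), pair(pair(0, 0), pair(0, m(pair(a, a), pair(q(0), a), a)))), pair(q(0), a), a)   [R6 at 1.1.1.2.2.2]
2. m(pair(m(pair(pair(0, e), pair(pair(e, a), pair(0, a))), pair(m(pair(a, pair(e, 0)), pair(a, a), a), a), a), pair(pair(0, 0), pair(0, m(pair(a, a), pair(q(0), a), a)))), pair(q(0), a), a)  →  m(pair(m(pair(pair(0, e), pair(pair(e, a), pair(0, a))), pair(a, a), a), pair(pair(0, 0), pair(0, m(pair(a, a), pair(q(0), a), a)))), pair(q(0), a), a)   [R1 at 1.1.2.1]
3. m(pair(m(pair(pair(0, e), pair(pair(e, a), pair(0, a))), pair(a, a), a), pair(pair(0, 0), pair(0, m(pair(a, a), pair(q(0), a), a)))), pair(q(0), a), a)  →  m(pair(pair(0, e), pair(pair(0, 0), pair(0, m(pair(a, a), pair(q(0), a), a)))), pair(q(0), a), a)   [R1 at 1.1]
4. m(pair(pair(0, e), pair(pair(0, 0), pair(0, m(pair(a, a), pair(q(0), a), a)))), pair(q(0), a), a)  →  m(pair(pair(0, e), pair(pair(0, 0), pair(0, m(pair(a, a), pair(a, a), a)))), pair(q(0), a), a)   [R6 at 1.2.2.2.2.1]
5. m(pair(pair(0, e), pair(pair(0, 0), pair(0, m(pair(a, a), pair(a, a), a)))), pair(q(0), a), a)  →  m(pair(pair(0, e), pair(pair(0, 0), pair(0, a))), pair(q(0), a), a)   [R1 at 1.2.2.2]
6. m(pair(pair(0, e), pair(pair(0, 0), pair(0, a))), pair(q(0), a), a)  →  m(pair(pair(0, e), pair(pair(0, 0), pair(0, a))), pair(a, a), a)   [R6 at 2.1]
7. m(pair(pair(0, e), pair(pair(0, 0), pair(0, a))), pair(a, a), a)  →  pair(0, e)   [R1 at ε]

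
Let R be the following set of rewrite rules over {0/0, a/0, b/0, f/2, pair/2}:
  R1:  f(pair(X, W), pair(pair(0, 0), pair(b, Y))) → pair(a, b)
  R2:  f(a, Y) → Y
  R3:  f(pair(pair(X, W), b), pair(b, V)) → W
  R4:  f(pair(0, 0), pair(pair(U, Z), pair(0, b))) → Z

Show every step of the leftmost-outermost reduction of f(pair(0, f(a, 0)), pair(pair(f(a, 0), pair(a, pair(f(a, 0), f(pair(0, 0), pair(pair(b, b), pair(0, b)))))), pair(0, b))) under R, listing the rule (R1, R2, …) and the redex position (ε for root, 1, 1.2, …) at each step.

pair(a, pair(0, b))

1. f(pair(0, f(a, 0)), pair(pair(f(a, 0), pair(a, pair(f(a, 0), f(pair(0, 0), pair(pair(b, b), pair(0, b)))))), pair(0, b)))  →  f(pair(0, 0), pair(pair(f(a, 0), pair(a, pair(f(a, 0), f(pair(0, 0), pair(pair(b, b), pair(0, b)))))), pair(0, b)))   [R2 at 1.2]
2. f(pair(0, 0), pair(pair(f(a, 0), pair(a, pair(f(a, 0), f(pair(0, 0), pair(pair(b, b), pair(0, b)))))), pair(0, b)))  →  pair(a, pair(f(a, 0), f(pair(0, 0), pair(pair(b, b), pair(0, b)))))   [R4 at ε]
3. pair(a, pair(f(a, 0), f(pair(0, 0), pair(pair(b, b), pair(0, b)))))  →  pair(a, pair(0, f(pair(0, 0), pair(pair(b, b), pair(0, b)))))   [R2 at 2.1]
4. pair(a, pair(0, f(pair(0, 0), pair(pair(b, b), pair(0, b)))))  →  pair(a, pair(0, b))   [R4 at 2.2]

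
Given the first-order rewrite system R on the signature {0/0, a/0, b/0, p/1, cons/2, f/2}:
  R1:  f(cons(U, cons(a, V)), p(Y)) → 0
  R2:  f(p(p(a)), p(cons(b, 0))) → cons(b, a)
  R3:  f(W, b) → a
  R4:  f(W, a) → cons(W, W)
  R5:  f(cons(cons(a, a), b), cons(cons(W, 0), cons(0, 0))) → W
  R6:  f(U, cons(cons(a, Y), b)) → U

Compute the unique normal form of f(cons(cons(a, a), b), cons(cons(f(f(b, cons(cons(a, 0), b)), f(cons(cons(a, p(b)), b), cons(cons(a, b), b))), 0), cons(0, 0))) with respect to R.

1. f(cons(cons(a, a), b), cons(cons(f(f(b, cons(cons(a, 0), b)), f(cons(cons(a, p(b)), b), cons(cons(a, b), b))), 0), cons(0, 0)))  →  f(f(b, cons(cons(a, 0), b)), f(cons(cons(a, p(b)), b), cons(cons(a, b), b)))   [R5 at ε]
2. f(f(b, cons(cons(a, 0), b)), f(cons(cons(a, p(b)), b), cons(cons(a, b), b)))  →  f(b, f(cons(cons(a, p(b)), b), cons(cons(a, b), b)))   [R6 at 1]
3. f(b, f(cons(cons(a, p(b)), b), cons(cons(a, b), b)))  →  f(b, cons(cons(a, p(b)), b))   [R6 at 2]
4. f(b, cons(cons(a, p(b)), b))  →  b   [R6 at ε]

b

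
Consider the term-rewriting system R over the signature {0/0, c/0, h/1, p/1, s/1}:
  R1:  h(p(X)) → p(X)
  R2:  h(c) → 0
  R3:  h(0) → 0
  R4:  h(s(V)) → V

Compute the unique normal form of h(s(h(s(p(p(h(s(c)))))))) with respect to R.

1. h(s(h(s(p(p(h(s(c))))))))  →  h(s(p(p(h(s(c))))))   [R4 at ε]
2. h(s(p(p(h(s(c))))))  →  p(p(h(s(c))))   [R4 at ε]
3. p(p(h(s(c))))  →  p(p(c))   [R4 at 1.1]

p(p(c))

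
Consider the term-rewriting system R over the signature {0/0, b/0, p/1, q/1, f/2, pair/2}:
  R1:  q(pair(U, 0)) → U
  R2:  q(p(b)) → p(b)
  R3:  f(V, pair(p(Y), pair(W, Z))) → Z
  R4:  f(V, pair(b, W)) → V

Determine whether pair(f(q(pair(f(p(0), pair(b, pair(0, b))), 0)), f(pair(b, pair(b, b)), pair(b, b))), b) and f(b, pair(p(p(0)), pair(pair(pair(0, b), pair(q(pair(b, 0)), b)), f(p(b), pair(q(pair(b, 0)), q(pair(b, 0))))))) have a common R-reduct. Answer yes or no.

no — NF(t₁) = pair(p(0), b), NF(t₂) = p(b)

Reduce t₁ = pair(f(q(pair(f(p(0), pair(b, pair(0, b))), 0)), f(pair(b, pair(b, b)), pair(b, b))), b):
1. pair(f(q(pair(f(p(0), pair(b, pair(0, b))), 0)), f(pair(b, pair(b, b)), pair(b, b))), b)  →  pair(f(f(p(0), pair(b, pair(0, b))), f(pair(b, pair(b, b)), pair(b, b))), b)   [R1 at 1.1]
2. pair(f(f(p(0), pair(b, pair(0, b))), f(pair(b, pair(b, b)), pair(b, b))), b)  →  pair(f(p(0), f(pair(b, pair(b, b)), pair(b, b))), b)   [R4 at 1.1]
3. pair(f(p(0), f(pair(b, pair(b, b)), pair(b, b))), b)  →  pair(f(p(0), pair(b, pair(b, b))), b)   [R4 at 1.2]
4. pair(f(p(0), pair(b, pair(b, b))), b)  →  pair(p(0), b)   [R4 at 1]

Reduce t₂ = f(b, pair(p(p(0)), pair(pair(pair(0, b), pair(q(pair(b, 0)), b)), f(p(b), pair(q(pair(b, 0)), q(pair(b, 0))))))):
1. f(b, pair(p(p(0)), pair(pair(pair(0, b), pair(q(pair(b, 0)), b)), f(p(b), pair(q(pair(b, 0)), q(pair(b, 0)))))))  →  f(p(b), pair(q(pair(b, 0)), q(pair(b, 0))))   [R3 at ε]
2. f(p(b), pair(q(pair(b, 0)), q(pair(b, 0))))  →  f(p(b), pair(b, q(pair(b, 0))))   [R1 at 2.1]
3. f(p(b), pair(b, q(pair(b, 0))))  →  p(b)   [R4 at ε]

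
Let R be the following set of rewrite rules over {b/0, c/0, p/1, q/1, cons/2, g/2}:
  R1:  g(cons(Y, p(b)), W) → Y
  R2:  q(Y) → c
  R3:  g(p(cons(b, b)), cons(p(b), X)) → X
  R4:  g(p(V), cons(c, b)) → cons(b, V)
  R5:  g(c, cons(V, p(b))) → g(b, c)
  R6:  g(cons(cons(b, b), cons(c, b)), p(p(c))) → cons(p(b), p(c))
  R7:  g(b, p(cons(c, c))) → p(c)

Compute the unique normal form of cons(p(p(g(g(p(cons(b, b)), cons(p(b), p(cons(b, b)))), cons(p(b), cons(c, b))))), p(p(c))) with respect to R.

1. cons(p(p(g(g(p(cons(b, b)), cons(p(b), p(cons(b, b)))), cons(p(b), cons(c, b))))), p(p(c)))  →  cons(p(p(g(p(cons(b, b)), cons(p(b), cons(c, b))))), p(p(c)))   [R3 at 1.1.1.1]
2. cons(p(p(g(p(cons(b, b)), cons(p(b), cons(c, b))))), p(p(c)))  →  cons(p(p(cons(c, b))), p(p(c)))   [R3 at 1.1.1]

cons(p(p(cons(c, b))), p(p(c)))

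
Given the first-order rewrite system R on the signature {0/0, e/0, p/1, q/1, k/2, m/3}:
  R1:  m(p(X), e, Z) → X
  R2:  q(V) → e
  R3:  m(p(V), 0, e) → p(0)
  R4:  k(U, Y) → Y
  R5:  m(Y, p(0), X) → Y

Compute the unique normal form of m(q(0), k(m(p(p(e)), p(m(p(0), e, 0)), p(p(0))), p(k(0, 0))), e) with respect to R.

1. m(q(0), k(m(p(p(e)), p(m(p(0), e, 0)), p(p(0))), p(k(0, 0))), e)  →  m(e, k(m(p(p(e)), p(m(p(0), e, 0)), p(p(0))), p(k(0, 0))), e)   [R2 at 1]
2. m(e, k(m(p(p(e)), p(m(p(0), e, 0)), p(p(0))), p(k(0, 0))), e)  →  m(e, p(k(0, 0)), e)   [R4 at 2]
3. m(e, p(k(0, 0)), e)  →  m(e, p(0), e)   [R4 at 2.1]
4. m(e, p(0), e)  →  e   [R5 at ε]

e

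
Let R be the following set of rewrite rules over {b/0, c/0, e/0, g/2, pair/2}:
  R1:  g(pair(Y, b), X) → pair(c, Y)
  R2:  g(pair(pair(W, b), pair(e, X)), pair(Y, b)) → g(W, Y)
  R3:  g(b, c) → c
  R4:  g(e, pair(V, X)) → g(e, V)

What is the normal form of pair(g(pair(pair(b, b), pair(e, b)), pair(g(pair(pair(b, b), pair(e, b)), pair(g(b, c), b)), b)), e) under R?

pair(c, e)

1. pair(g(pair(pair(b, b), pair(e, b)), pair(g(pair(pair(b, b), pair(e, b)), pair(g(b, c), b)), b)), e)  →  pair(g(b, g(pair(pair(b, b), pair(e, b)), pair(g(b, c), b))), e)   [R2 at 1]
2. pair(g(b, g(pair(pair(b, b), pair(e, b)), pair(g(b, c), b))), e)  →  pair(g(b, g(b, g(b, c))), e)   [R2 at 1.2]
3. pair(g(b, g(b, g(b, c))), e)  →  pair(g(b, g(b, c)), e)   [R3 at 1.2.2]
4. pair(g(b, g(b, c)), e)  →  pair(g(b, c), e)   [R3 at 1.2]
5. pair(g(b, c), e)  →  pair(c, e)   [R3 at 1]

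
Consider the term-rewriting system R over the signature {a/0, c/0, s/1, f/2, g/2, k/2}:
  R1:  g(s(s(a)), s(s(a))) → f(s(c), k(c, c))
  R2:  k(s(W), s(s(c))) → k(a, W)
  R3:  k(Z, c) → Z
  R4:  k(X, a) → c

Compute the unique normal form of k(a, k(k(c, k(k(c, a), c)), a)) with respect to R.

a

1. k(a, k(k(c, k(k(c, a), c)), a))  →  k(a, c)   [R4 at 2]
2. k(a, c)  →  a   [R3 at ε]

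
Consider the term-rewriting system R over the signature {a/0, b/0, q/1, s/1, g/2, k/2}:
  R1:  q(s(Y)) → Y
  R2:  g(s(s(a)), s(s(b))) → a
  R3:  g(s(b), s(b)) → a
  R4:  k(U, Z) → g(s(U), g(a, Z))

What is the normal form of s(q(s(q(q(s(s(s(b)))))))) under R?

1. s(q(s(q(q(s(s(s(b))))))))  →  s(q(q(s(s(s(b))))))   [R1 at 1]
2. s(q(q(s(s(s(b))))))  →  s(q(s(s(b))))   [R1 at 1.1]
3. s(q(s(s(b))))  →  s(s(b))   [R1 at 1]

s(s(b))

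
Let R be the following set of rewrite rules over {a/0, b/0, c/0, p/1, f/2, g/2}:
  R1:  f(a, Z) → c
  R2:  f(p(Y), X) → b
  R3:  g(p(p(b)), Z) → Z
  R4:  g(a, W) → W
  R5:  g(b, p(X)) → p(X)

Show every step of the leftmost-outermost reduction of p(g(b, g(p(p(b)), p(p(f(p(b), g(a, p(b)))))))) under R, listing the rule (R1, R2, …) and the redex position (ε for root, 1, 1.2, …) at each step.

1. p(g(b, g(p(p(b)), p(p(f(p(b), g(a, p(b))))))))  →  p(g(b, p(p(f(p(b), g(a, p(b)))))))   [R3 at 1.2]
2. p(g(b, p(p(f(p(b), g(a, p(b)))))))  →  p(p(p(f(p(b), g(a, p(b))))))   [R5 at 1]
3. p(p(p(f(p(b), g(a, p(b))))))  →  p(p(p(b)))   [R2 at 1.1.1]

p(p(p(b)))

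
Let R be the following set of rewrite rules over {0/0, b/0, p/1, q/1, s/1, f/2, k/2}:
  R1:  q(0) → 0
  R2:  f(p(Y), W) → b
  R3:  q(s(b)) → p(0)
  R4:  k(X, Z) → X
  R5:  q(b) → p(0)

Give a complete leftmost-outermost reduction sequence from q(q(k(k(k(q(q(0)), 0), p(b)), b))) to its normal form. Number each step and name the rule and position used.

0

1. q(q(k(k(k(q(q(0)), 0), p(b)), b)))  →  q(q(k(k(q(q(0)), 0), p(b))))   [R4 at 1.1]
2. q(q(k(k(q(q(0)), 0), p(b))))  →  q(q(k(q(q(0)), 0)))   [R4 at 1.1]
3. q(q(k(q(q(0)), 0)))  →  q(q(q(q(0))))   [R4 at 1.1]
4. q(q(q(q(0))))  →  q(q(q(0)))   [R1 at 1.1.1]
5. q(q(q(0)))  →  q(q(0))   [R1 at 1.1]
6. q(q(0))  →  q(0)   [R1 at 1]
7. q(0)  →  0   [R1 at ε]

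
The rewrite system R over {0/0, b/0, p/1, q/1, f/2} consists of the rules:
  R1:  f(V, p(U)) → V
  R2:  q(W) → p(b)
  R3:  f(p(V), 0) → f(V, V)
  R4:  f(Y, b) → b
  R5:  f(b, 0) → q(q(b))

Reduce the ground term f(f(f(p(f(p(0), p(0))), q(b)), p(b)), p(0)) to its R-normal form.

p(p(0))

1. f(f(f(p(f(p(0), p(0))), q(b)), p(b)), p(0))  →  f(f(p(f(p(0), p(0))), q(b)), p(b))   [R1 at ε]
2. f(f(p(f(p(0), p(0))), q(b)), p(b))  →  f(p(f(p(0), p(0))), q(b))   [R1 at ε]
3. f(p(f(p(0), p(0))), q(b))  →  f(p(p(0)), q(b))   [R1 at 1.1]
4. f(p(p(0)), q(b))  →  f(p(p(0)), p(b))   [R2 at 2]
5. f(p(p(0)), p(b))  →  p(p(0))   [R1 at ε]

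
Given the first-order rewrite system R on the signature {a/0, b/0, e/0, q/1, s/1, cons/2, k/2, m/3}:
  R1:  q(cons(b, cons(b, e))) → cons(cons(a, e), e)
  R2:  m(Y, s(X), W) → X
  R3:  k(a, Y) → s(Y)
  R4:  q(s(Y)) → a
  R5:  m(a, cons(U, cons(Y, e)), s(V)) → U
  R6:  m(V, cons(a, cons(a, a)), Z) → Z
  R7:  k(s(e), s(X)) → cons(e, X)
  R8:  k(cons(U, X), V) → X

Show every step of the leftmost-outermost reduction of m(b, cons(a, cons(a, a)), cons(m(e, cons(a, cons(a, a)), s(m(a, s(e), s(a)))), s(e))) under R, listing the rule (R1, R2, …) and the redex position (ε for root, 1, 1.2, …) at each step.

1. m(b, cons(a, cons(a, a)), cons(m(e, cons(a, cons(a, a)), s(m(a, s(e), s(a)))), s(e)))  →  cons(m(e, cons(a, cons(a, a)), s(m(a, s(e), s(a)))), s(e))   [R6 at ε]
2. cons(m(e, cons(a, cons(a, a)), s(m(a, s(e), s(a)))), s(e))  →  cons(s(m(a, s(e), s(a))), s(e))   [R6 at 1]
3. cons(s(m(a, s(e), s(a))), s(e))  →  cons(s(e), s(e))   [R2 at 1.1]

cons(s(e), s(e))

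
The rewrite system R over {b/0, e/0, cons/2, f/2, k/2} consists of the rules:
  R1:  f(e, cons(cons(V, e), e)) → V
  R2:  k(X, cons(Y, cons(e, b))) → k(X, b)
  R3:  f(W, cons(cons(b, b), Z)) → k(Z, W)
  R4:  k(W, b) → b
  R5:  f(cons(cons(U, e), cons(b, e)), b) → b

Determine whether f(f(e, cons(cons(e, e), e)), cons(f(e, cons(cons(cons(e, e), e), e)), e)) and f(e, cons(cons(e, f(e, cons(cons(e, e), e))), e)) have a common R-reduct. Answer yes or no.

yes — NF(t₁) = e, NF(t₂) = e

Reduce t₁ = f(f(e, cons(cons(e, e), e)), cons(f(e, cons(cons(cons(e, e), e), e)), e)):
1. f(f(e, cons(cons(e, e), e)), cons(f(e, cons(cons(cons(e, e), e), e)), e))  →  f(e, cons(f(e, cons(cons(cons(e, e), e), e)), e))   [R1 at 1]
2. f(e, cons(f(e, cons(cons(cons(e, e), e), e)), e))  →  f(e, cons(cons(e, e), e))   [R1 at 2.1]
3. f(e, cons(cons(e, e), e))  →  e   [R1 at ε]

Reduce t₂ = f(e, cons(cons(e, f(e, cons(cons(e, e), e))), e)):
1. f(e, cons(cons(e, f(e, cons(cons(e, e), e))), e))  →  f(e, cons(cons(e, e), e))   [R1 at 2.1.2]
2. f(e, cons(cons(e, e), e))  →  e   [R1 at ε]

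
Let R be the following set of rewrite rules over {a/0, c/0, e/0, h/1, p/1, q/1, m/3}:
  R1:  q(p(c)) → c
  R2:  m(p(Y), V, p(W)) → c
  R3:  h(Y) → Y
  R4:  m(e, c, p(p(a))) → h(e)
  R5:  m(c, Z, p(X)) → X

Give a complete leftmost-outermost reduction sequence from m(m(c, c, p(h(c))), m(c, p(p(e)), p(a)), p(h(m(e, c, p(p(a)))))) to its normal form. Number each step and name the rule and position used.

e

1. m(m(c, c, p(h(c))), m(c, p(p(e)), p(a)), p(h(m(e, c, p(p(a))))))  →  m(h(c), m(c, p(p(e)), p(a)), p(h(m(e, c, p(p(a))))))   [R5 at 1]
2. m(h(c), m(c, p(p(e)), p(a)), p(h(m(e, c, p(p(a))))))  →  m(c, m(c, p(p(e)), p(a)), p(h(m(e, c, p(p(a))))))   [R3 at 1]
3. m(c, m(c, p(p(e)), p(a)), p(h(m(e, c, p(p(a))))))  →  h(m(e, c, p(p(a))))   [R5 at ε]
4. h(m(e, c, p(p(a))))  →  m(e, c, p(p(a)))   [R3 at ε]
5. m(e, c, p(p(a)))  →  h(e)   [R4 at ε]
6. h(e)  →  e   [R3 at ε]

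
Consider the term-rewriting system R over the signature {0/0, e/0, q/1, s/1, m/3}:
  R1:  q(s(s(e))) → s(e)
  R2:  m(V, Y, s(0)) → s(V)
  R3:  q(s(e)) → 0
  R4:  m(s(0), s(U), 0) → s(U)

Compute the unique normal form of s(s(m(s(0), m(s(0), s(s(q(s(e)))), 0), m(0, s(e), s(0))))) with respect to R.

1. s(s(m(s(0), m(s(0), s(s(q(s(e)))), 0), m(0, s(e), s(0)))))  →  s(s(m(s(0), s(s(q(s(e)))), m(0, s(e), s(0)))))   [R4 at 1.1.2]
2. s(s(m(s(0), s(s(q(s(e)))), m(0, s(e), s(0)))))  →  s(s(m(s(0), s(s(0)), m(0, s(e), s(0)))))   [R3 at 1.1.2.1.1]
3. s(s(m(s(0), s(s(0)), m(0, s(e), s(0)))))  →  s(s(m(s(0), s(s(0)), s(0))))   [R2 at 1.1.3]
4. s(s(m(s(0), s(s(0)), s(0))))  →  s(s(s(s(0))))   [R2 at 1.1]

s(s(s(s(0))))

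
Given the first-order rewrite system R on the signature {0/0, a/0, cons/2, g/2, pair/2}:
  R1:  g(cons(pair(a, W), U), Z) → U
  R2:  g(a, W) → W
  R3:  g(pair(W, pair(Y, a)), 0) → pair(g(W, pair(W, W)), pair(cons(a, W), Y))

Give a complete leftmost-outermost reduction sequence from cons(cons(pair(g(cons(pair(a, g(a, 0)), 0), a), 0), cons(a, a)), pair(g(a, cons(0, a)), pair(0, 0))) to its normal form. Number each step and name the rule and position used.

cons(cons(pair(0, 0), cons(a, a)), pair(cons(0, a), pair(0, 0)))

1. cons(cons(pair(g(cons(pair(a, g(a, 0)), 0), a), 0), cons(a, a)), pair(g(a, cons(0, a)), pair(0, 0)))  →  cons(cons(pair(0, 0), cons(a, a)), pair(g(a, cons(0, a)), pair(0, 0)))   [R1 at 1.1.1]
2. cons(cons(pair(0, 0), cons(a, a)), pair(g(a, cons(0, a)), pair(0, 0)))  →  cons(cons(pair(0, 0), cons(a, a)), pair(cons(0, a), pair(0, 0)))   [R2 at 2.1]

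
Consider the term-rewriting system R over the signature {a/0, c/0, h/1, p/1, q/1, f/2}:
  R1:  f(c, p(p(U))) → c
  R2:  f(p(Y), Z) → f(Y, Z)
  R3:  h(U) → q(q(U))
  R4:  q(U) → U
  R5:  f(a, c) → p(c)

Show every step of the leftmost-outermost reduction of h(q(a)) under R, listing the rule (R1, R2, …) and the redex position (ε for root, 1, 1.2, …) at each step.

1. h(q(a))  →  q(q(q(a)))   [R3 at ε]
2. q(q(q(a)))  →  q(q(a))   [R4 at ε]
3. q(q(a))  →  q(a)   [R4 at ε]
4. q(a)  →  a   [R4 at ε]

a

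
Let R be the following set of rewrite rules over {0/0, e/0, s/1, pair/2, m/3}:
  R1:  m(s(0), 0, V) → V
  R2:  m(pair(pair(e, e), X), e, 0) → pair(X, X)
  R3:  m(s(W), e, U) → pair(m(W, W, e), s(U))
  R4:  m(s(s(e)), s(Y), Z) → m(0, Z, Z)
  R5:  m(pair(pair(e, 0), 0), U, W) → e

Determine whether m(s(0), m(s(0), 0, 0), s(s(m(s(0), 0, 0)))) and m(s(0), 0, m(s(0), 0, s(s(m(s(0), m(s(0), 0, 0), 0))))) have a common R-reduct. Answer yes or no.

yes — NF(t₁) = s(s(0)), NF(t₂) = s(s(0))

Reduce t₁ = m(s(0), m(s(0), 0, 0), s(s(m(s(0), 0, 0)))):
1. m(s(0), m(s(0), 0, 0), s(s(m(s(0), 0, 0))))  →  m(s(0), 0, s(s(m(s(0), 0, 0))))   [R1 at 2]
2. m(s(0), 0, s(s(m(s(0), 0, 0))))  →  s(s(m(s(0), 0, 0)))   [R1 at ε]
3. s(s(m(s(0), 0, 0)))  →  s(s(0))   [R1 at 1.1]

Reduce t₂ = m(s(0), 0, m(s(0), 0, s(s(m(s(0), m(s(0), 0, 0), 0))))):
1. m(s(0), 0, m(s(0), 0, s(s(m(s(0), m(s(0), 0, 0), 0)))))  →  m(s(0), 0, s(s(m(s(0), m(s(0), 0, 0), 0))))   [R1 at ε]
2. m(s(0), 0, s(s(m(s(0), m(s(0), 0, 0), 0))))  →  s(s(m(s(0), m(s(0), 0, 0), 0)))   [R1 at ε]
3. s(s(m(s(0), m(s(0), 0, 0), 0)))  →  s(s(m(s(0), 0, 0)))   [R1 at 1.1.2]
4. s(s(m(s(0), 0, 0)))  →  s(s(0))   [R1 at 1.1]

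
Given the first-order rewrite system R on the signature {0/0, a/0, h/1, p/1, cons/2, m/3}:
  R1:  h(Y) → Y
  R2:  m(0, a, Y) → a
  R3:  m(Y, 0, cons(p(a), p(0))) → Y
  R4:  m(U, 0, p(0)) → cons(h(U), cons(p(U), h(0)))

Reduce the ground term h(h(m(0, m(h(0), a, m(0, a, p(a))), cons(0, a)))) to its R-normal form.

1. h(h(m(0, m(h(0), a, m(0, a, p(a))), cons(0, a))))  →  h(m(0, m(h(0), a, m(0, a, p(a))), cons(0, a)))   [R1 at ε]
2. h(m(0, m(h(0), a, m(0, a, p(a))), cons(0, a)))  →  m(0, m(h(0), a, m(0, a, p(a))), cons(0, a))   [R1 at ε]
3. m(0, m(h(0), a, m(0, a, p(a))), cons(0, a))  →  m(0, m(0, a, m(0, a, p(a))), cons(0, a))   [R1 at 2.1]
4. m(0, m(0, a, m(0, a, p(a))), cons(0, a))  →  m(0, a, cons(0, a))   [R2 at 2]
5. m(0, a, cons(0, a))  →  a   [R2 at ε]

a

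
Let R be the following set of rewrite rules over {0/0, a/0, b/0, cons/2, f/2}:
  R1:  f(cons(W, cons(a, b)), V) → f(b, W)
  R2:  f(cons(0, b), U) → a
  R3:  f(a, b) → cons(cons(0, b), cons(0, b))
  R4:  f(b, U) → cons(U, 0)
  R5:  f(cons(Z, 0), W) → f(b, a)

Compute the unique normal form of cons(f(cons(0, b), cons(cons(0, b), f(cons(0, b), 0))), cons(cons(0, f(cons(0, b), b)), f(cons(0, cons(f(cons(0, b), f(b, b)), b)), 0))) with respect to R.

1. cons(f(cons(0, b), cons(cons(0, b), f(cons(0, b), 0))), cons(cons(0, f(cons(0, b), b)), f(cons(0, cons(f(cons(0, b), f(b, b)), b)), 0)))  →  cons(a, cons(cons(0, f(cons(0, b), b)), f(cons(0, cons(f(cons(0, b), f(b, b)), b)), 0)))   [R2 at 1]
2. cons(a, cons(cons(0, f(cons(0, b), b)), f(cons(0, cons(f(cons(0, b), f(b, b)), b)), 0)))  →  cons(a, cons(cons(0, a), f(cons(0, cons(f(cons(0, b), f(b, b)), b)), 0)))   [R2 at 2.1.2]
3. cons(a, cons(cons(0, a), f(cons(0, cons(f(cons(0, b), f(b, b)), b)), 0)))  →  cons(a, cons(cons(0, a), f(cons(0, cons(a, b)), 0)))   [R2 at 2.2.1.2.1]
4. cons(a, cons(cons(0, a), f(cons(0, cons(a, b)), 0)))  →  cons(a, cons(cons(0, a), f(b, 0)))   [R1 at 2.2]
5. cons(a, cons(cons(0, a), f(b, 0)))  →  cons(a, cons(cons(0, a), cons(0, 0)))   [R4 at 2.2]

cons(a, cons(cons(0, a), cons(0, 0)))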